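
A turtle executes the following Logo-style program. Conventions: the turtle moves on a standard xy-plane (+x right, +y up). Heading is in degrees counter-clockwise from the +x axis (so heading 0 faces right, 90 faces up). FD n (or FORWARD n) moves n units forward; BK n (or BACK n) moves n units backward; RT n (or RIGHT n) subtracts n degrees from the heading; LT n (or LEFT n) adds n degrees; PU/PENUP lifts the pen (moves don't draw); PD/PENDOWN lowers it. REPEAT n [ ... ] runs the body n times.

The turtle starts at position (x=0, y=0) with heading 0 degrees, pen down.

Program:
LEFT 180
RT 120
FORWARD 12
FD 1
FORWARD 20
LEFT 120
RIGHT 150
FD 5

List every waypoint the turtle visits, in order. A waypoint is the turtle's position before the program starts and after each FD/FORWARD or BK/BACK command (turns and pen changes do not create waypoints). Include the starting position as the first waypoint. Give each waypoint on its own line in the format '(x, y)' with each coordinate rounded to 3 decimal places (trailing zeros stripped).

Executing turtle program step by step:
Start: pos=(0,0), heading=0, pen down
LT 180: heading 0 -> 180
RT 120: heading 180 -> 60
FD 12: (0,0) -> (6,10.392) [heading=60, draw]
FD 1: (6,10.392) -> (6.5,11.258) [heading=60, draw]
FD 20: (6.5,11.258) -> (16.5,28.579) [heading=60, draw]
LT 120: heading 60 -> 180
RT 150: heading 180 -> 30
FD 5: (16.5,28.579) -> (20.83,31.079) [heading=30, draw]
Final: pos=(20.83,31.079), heading=30, 4 segment(s) drawn
Waypoints (5 total):
(0, 0)
(6, 10.392)
(6.5, 11.258)
(16.5, 28.579)
(20.83, 31.079)

Answer: (0, 0)
(6, 10.392)
(6.5, 11.258)
(16.5, 28.579)
(20.83, 31.079)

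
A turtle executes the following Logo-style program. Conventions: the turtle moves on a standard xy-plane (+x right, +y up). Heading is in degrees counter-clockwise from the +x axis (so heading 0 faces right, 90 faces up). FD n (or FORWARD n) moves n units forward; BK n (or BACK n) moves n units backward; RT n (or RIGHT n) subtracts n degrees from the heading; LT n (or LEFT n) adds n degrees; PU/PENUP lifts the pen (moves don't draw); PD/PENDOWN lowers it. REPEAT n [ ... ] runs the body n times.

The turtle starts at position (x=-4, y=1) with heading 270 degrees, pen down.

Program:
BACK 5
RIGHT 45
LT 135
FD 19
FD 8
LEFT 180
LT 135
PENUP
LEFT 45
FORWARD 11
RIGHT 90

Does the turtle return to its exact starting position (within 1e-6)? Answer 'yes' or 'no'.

Answer: no

Derivation:
Executing turtle program step by step:
Start: pos=(-4,1), heading=270, pen down
BK 5: (-4,1) -> (-4,6) [heading=270, draw]
RT 45: heading 270 -> 225
LT 135: heading 225 -> 0
FD 19: (-4,6) -> (15,6) [heading=0, draw]
FD 8: (15,6) -> (23,6) [heading=0, draw]
LT 180: heading 0 -> 180
LT 135: heading 180 -> 315
PU: pen up
LT 45: heading 315 -> 0
FD 11: (23,6) -> (34,6) [heading=0, move]
RT 90: heading 0 -> 270
Final: pos=(34,6), heading=270, 3 segment(s) drawn

Start position: (-4, 1)
Final position: (34, 6)
Distance = 38.328; >= 1e-6 -> NOT closed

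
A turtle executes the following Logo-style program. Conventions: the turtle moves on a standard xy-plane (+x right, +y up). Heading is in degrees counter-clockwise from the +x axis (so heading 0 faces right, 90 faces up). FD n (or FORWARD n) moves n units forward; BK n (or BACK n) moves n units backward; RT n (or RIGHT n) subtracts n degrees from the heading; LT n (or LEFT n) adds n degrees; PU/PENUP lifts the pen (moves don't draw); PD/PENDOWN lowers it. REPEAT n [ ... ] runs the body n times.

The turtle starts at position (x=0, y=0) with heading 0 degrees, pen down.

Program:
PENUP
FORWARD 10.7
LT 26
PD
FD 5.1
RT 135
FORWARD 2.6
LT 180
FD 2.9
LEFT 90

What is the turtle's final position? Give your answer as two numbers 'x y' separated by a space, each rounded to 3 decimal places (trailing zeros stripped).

Answer: 15.382 2.519

Derivation:
Executing turtle program step by step:
Start: pos=(0,0), heading=0, pen down
PU: pen up
FD 10.7: (0,0) -> (10.7,0) [heading=0, move]
LT 26: heading 0 -> 26
PD: pen down
FD 5.1: (10.7,0) -> (15.284,2.236) [heading=26, draw]
RT 135: heading 26 -> 251
FD 2.6: (15.284,2.236) -> (14.437,-0.223) [heading=251, draw]
LT 180: heading 251 -> 71
FD 2.9: (14.437,-0.223) -> (15.382,2.519) [heading=71, draw]
LT 90: heading 71 -> 161
Final: pos=(15.382,2.519), heading=161, 3 segment(s) drawn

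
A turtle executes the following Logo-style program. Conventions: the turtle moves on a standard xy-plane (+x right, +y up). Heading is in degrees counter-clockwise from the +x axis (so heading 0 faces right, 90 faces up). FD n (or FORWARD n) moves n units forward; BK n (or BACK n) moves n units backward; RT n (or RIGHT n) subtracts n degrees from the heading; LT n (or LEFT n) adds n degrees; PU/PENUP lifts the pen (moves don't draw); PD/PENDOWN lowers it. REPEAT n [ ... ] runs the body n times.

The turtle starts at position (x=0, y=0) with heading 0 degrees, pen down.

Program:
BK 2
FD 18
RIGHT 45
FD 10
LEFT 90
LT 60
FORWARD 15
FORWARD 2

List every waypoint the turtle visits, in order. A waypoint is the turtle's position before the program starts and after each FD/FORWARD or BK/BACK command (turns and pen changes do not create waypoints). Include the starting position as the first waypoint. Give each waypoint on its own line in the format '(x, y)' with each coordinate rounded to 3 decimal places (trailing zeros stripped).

Executing turtle program step by step:
Start: pos=(0,0), heading=0, pen down
BK 2: (0,0) -> (-2,0) [heading=0, draw]
FD 18: (-2,0) -> (16,0) [heading=0, draw]
RT 45: heading 0 -> 315
FD 10: (16,0) -> (23.071,-7.071) [heading=315, draw]
LT 90: heading 315 -> 45
LT 60: heading 45 -> 105
FD 15: (23.071,-7.071) -> (19.189,7.418) [heading=105, draw]
FD 2: (19.189,7.418) -> (18.671,9.35) [heading=105, draw]
Final: pos=(18.671,9.35), heading=105, 5 segment(s) drawn
Waypoints (6 total):
(0, 0)
(-2, 0)
(16, 0)
(23.071, -7.071)
(19.189, 7.418)
(18.671, 9.35)

Answer: (0, 0)
(-2, 0)
(16, 0)
(23.071, -7.071)
(19.189, 7.418)
(18.671, 9.35)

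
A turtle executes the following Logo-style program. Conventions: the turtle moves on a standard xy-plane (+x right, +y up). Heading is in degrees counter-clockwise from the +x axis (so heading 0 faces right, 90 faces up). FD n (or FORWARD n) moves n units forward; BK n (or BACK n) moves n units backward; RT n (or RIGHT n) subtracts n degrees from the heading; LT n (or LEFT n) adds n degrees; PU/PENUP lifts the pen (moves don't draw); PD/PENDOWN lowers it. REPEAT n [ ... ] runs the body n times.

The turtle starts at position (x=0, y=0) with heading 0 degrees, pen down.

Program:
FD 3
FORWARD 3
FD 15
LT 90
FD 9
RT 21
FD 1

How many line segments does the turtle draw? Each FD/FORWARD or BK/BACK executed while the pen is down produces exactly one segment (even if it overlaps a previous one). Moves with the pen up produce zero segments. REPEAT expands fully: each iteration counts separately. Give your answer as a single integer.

Executing turtle program step by step:
Start: pos=(0,0), heading=0, pen down
FD 3: (0,0) -> (3,0) [heading=0, draw]
FD 3: (3,0) -> (6,0) [heading=0, draw]
FD 15: (6,0) -> (21,0) [heading=0, draw]
LT 90: heading 0 -> 90
FD 9: (21,0) -> (21,9) [heading=90, draw]
RT 21: heading 90 -> 69
FD 1: (21,9) -> (21.358,9.934) [heading=69, draw]
Final: pos=(21.358,9.934), heading=69, 5 segment(s) drawn
Segments drawn: 5

Answer: 5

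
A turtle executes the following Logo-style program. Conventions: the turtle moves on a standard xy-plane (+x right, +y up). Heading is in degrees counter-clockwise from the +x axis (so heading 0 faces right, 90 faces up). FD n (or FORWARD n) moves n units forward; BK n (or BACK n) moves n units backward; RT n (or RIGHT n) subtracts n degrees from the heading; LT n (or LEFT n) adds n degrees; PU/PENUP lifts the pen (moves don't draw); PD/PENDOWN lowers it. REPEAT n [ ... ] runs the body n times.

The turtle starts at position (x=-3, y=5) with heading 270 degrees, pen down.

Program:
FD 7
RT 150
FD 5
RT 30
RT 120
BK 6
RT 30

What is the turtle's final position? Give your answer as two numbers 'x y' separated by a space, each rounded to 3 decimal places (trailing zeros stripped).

Executing turtle program step by step:
Start: pos=(-3,5), heading=270, pen down
FD 7: (-3,5) -> (-3,-2) [heading=270, draw]
RT 150: heading 270 -> 120
FD 5: (-3,-2) -> (-5.5,2.33) [heading=120, draw]
RT 30: heading 120 -> 90
RT 120: heading 90 -> 330
BK 6: (-5.5,2.33) -> (-10.696,5.33) [heading=330, draw]
RT 30: heading 330 -> 300
Final: pos=(-10.696,5.33), heading=300, 3 segment(s) drawn

Answer: -10.696 5.33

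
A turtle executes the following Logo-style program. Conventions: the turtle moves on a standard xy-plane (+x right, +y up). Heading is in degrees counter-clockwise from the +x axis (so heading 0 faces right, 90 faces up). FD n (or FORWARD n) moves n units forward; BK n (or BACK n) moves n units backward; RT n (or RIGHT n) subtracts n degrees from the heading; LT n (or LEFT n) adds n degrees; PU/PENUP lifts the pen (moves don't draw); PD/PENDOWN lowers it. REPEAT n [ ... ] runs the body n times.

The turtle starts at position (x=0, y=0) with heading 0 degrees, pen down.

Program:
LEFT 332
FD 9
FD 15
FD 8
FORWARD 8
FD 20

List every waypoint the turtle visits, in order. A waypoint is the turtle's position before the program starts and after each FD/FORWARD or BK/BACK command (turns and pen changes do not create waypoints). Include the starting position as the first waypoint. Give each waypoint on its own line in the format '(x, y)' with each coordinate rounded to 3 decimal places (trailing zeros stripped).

Answer: (0, 0)
(7.947, -4.225)
(21.191, -11.267)
(28.254, -15.023)
(35.318, -18.779)
(52.977, -28.168)

Derivation:
Executing turtle program step by step:
Start: pos=(0,0), heading=0, pen down
LT 332: heading 0 -> 332
FD 9: (0,0) -> (7.947,-4.225) [heading=332, draw]
FD 15: (7.947,-4.225) -> (21.191,-11.267) [heading=332, draw]
FD 8: (21.191,-11.267) -> (28.254,-15.023) [heading=332, draw]
FD 8: (28.254,-15.023) -> (35.318,-18.779) [heading=332, draw]
FD 20: (35.318,-18.779) -> (52.977,-28.168) [heading=332, draw]
Final: pos=(52.977,-28.168), heading=332, 5 segment(s) drawn
Waypoints (6 total):
(0, 0)
(7.947, -4.225)
(21.191, -11.267)
(28.254, -15.023)
(35.318, -18.779)
(52.977, -28.168)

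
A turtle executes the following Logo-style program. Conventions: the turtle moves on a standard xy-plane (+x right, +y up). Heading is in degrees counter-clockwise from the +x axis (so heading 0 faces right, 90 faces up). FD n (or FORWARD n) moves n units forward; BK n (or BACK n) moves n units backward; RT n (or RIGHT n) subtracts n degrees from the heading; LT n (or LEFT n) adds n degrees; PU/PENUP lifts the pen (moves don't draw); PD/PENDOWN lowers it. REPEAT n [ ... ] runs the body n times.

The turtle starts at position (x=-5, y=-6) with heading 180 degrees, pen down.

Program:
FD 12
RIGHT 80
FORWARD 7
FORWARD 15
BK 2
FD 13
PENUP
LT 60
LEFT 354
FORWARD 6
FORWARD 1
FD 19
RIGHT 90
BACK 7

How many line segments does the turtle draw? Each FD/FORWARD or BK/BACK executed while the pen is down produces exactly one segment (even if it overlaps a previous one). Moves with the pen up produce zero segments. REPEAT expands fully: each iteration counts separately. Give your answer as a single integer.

Executing turtle program step by step:
Start: pos=(-5,-6), heading=180, pen down
FD 12: (-5,-6) -> (-17,-6) [heading=180, draw]
RT 80: heading 180 -> 100
FD 7: (-17,-6) -> (-18.216,0.894) [heading=100, draw]
FD 15: (-18.216,0.894) -> (-20.82,15.666) [heading=100, draw]
BK 2: (-20.82,15.666) -> (-20.473,13.696) [heading=100, draw]
FD 13: (-20.473,13.696) -> (-22.73,26.499) [heading=100, draw]
PU: pen up
LT 60: heading 100 -> 160
LT 354: heading 160 -> 154
FD 6: (-22.73,26.499) -> (-28.123,29.129) [heading=154, move]
FD 1: (-28.123,29.129) -> (-29.022,29.567) [heading=154, move]
FD 19: (-29.022,29.567) -> (-46.099,37.896) [heading=154, move]
RT 90: heading 154 -> 64
BK 7: (-46.099,37.896) -> (-49.168,31.605) [heading=64, move]
Final: pos=(-49.168,31.605), heading=64, 5 segment(s) drawn
Segments drawn: 5

Answer: 5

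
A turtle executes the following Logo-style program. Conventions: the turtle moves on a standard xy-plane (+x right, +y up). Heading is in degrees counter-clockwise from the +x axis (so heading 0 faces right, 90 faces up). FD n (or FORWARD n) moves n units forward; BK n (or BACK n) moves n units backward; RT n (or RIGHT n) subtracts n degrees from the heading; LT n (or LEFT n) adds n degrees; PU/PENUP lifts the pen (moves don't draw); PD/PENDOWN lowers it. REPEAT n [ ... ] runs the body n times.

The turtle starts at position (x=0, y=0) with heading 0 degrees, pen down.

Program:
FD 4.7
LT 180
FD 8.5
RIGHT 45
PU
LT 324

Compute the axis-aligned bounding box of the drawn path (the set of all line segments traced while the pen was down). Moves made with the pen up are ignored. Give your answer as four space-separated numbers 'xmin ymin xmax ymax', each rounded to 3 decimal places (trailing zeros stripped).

Executing turtle program step by step:
Start: pos=(0,0), heading=0, pen down
FD 4.7: (0,0) -> (4.7,0) [heading=0, draw]
LT 180: heading 0 -> 180
FD 8.5: (4.7,0) -> (-3.8,0) [heading=180, draw]
RT 45: heading 180 -> 135
PU: pen up
LT 324: heading 135 -> 99
Final: pos=(-3.8,0), heading=99, 2 segment(s) drawn

Segment endpoints: x in {-3.8, 0, 4.7}, y in {0, 0}
xmin=-3.8, ymin=0, xmax=4.7, ymax=0

Answer: -3.8 0 4.7 0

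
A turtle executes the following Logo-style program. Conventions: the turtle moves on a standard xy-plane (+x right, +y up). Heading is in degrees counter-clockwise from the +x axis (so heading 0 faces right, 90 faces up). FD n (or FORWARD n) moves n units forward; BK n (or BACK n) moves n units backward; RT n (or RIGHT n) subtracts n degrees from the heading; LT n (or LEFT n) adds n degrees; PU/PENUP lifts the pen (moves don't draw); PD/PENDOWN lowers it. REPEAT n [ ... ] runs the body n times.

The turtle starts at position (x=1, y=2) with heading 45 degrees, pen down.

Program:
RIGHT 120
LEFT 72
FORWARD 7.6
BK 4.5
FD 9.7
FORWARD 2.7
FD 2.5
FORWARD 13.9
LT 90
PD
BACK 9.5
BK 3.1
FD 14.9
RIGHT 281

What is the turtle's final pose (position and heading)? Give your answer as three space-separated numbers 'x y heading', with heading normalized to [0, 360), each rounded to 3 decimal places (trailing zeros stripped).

Executing turtle program step by step:
Start: pos=(1,2), heading=45, pen down
RT 120: heading 45 -> 285
LT 72: heading 285 -> 357
FD 7.6: (1,2) -> (8.59,1.602) [heading=357, draw]
BK 4.5: (8.59,1.602) -> (4.096,1.838) [heading=357, draw]
FD 9.7: (4.096,1.838) -> (13.782,1.33) [heading=357, draw]
FD 2.7: (13.782,1.33) -> (16.479,1.189) [heading=357, draw]
FD 2.5: (16.479,1.189) -> (18.975,1.058) [heading=357, draw]
FD 13.9: (18.975,1.058) -> (32.856,0.33) [heading=357, draw]
LT 90: heading 357 -> 87
PD: pen down
BK 9.5: (32.856,0.33) -> (32.359,-9.156) [heading=87, draw]
BK 3.1: (32.359,-9.156) -> (32.197,-12.252) [heading=87, draw]
FD 14.9: (32.197,-12.252) -> (32.977,2.627) [heading=87, draw]
RT 281: heading 87 -> 166
Final: pos=(32.977,2.627), heading=166, 9 segment(s) drawn

Answer: 32.977 2.627 166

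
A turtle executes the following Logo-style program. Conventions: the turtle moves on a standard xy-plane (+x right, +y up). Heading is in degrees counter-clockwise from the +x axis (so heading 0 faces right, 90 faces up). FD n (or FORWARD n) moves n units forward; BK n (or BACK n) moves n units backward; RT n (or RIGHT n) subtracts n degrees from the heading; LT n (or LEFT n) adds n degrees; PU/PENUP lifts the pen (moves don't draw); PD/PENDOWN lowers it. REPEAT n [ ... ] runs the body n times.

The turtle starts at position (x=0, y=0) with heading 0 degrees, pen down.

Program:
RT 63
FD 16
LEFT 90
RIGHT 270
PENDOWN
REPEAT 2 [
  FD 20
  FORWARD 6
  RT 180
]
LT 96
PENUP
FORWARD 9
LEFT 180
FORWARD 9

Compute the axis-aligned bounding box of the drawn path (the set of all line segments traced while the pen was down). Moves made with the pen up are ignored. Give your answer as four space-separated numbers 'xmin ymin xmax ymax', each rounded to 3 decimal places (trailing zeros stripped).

Executing turtle program step by step:
Start: pos=(0,0), heading=0, pen down
RT 63: heading 0 -> 297
FD 16: (0,0) -> (7.264,-14.256) [heading=297, draw]
LT 90: heading 297 -> 27
RT 270: heading 27 -> 117
PD: pen down
REPEAT 2 [
  -- iteration 1/2 --
  FD 20: (7.264,-14.256) -> (-1.816,3.564) [heading=117, draw]
  FD 6: (-1.816,3.564) -> (-4.54,8.91) [heading=117, draw]
  RT 180: heading 117 -> 297
  -- iteration 2/2 --
  FD 20: (-4.54,8.91) -> (4.54,-8.91) [heading=297, draw]
  FD 6: (4.54,-8.91) -> (7.264,-14.256) [heading=297, draw]
  RT 180: heading 297 -> 117
]
LT 96: heading 117 -> 213
PU: pen up
FD 9: (7.264,-14.256) -> (-0.284,-19.158) [heading=213, move]
LT 180: heading 213 -> 33
FD 9: (-0.284,-19.158) -> (7.264,-14.256) [heading=33, move]
Final: pos=(7.264,-14.256), heading=33, 5 segment(s) drawn

Segment endpoints: x in {-4.54, -1.816, 0, 4.54, 7.264, 7.264}, y in {-14.256, -14.256, -8.91, 0, 3.564, 8.91}
xmin=-4.54, ymin=-14.256, xmax=7.264, ymax=8.91

Answer: -4.54 -14.256 7.264 8.91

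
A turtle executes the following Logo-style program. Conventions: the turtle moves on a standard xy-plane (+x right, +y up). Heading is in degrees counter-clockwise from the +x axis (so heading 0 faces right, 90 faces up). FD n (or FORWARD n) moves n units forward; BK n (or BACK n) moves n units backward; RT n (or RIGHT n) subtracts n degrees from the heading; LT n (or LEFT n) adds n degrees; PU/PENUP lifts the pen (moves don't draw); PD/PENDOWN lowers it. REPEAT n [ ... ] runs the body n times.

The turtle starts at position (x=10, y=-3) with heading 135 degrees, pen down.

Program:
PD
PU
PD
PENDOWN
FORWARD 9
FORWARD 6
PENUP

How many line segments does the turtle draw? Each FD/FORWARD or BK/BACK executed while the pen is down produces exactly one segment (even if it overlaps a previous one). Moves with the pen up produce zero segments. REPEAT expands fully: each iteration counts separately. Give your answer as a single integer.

Answer: 2

Derivation:
Executing turtle program step by step:
Start: pos=(10,-3), heading=135, pen down
PD: pen down
PU: pen up
PD: pen down
PD: pen down
FD 9: (10,-3) -> (3.636,3.364) [heading=135, draw]
FD 6: (3.636,3.364) -> (-0.607,7.607) [heading=135, draw]
PU: pen up
Final: pos=(-0.607,7.607), heading=135, 2 segment(s) drawn
Segments drawn: 2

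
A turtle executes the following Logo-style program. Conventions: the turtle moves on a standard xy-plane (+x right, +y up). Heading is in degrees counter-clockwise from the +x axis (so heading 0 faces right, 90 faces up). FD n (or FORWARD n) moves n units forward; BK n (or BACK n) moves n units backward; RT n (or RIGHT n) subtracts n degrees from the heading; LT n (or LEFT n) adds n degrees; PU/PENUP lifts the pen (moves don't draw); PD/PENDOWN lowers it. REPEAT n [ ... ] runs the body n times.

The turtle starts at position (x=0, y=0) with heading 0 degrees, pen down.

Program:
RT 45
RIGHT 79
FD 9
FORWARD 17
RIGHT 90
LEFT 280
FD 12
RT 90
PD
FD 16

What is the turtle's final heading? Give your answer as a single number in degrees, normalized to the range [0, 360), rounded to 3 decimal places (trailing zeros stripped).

Executing turtle program step by step:
Start: pos=(0,0), heading=0, pen down
RT 45: heading 0 -> 315
RT 79: heading 315 -> 236
FD 9: (0,0) -> (-5.033,-7.461) [heading=236, draw]
FD 17: (-5.033,-7.461) -> (-14.539,-21.555) [heading=236, draw]
RT 90: heading 236 -> 146
LT 280: heading 146 -> 66
FD 12: (-14.539,-21.555) -> (-9.658,-10.592) [heading=66, draw]
RT 90: heading 66 -> 336
PD: pen down
FD 16: (-9.658,-10.592) -> (4.959,-17.1) [heading=336, draw]
Final: pos=(4.959,-17.1), heading=336, 4 segment(s) drawn

Answer: 336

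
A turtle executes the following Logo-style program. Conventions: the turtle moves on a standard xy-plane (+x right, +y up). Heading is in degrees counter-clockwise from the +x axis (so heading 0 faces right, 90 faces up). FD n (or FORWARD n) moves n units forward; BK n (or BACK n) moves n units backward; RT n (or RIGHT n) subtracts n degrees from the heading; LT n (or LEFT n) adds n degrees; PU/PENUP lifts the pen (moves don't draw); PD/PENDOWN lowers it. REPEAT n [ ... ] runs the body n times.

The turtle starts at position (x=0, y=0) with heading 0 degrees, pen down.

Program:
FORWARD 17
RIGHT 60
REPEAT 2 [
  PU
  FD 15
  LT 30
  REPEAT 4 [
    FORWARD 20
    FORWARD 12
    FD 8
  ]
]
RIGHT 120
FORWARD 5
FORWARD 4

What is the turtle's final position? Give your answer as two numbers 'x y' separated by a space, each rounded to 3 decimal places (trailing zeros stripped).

Answer: 331.554 -108.285

Derivation:
Executing turtle program step by step:
Start: pos=(0,0), heading=0, pen down
FD 17: (0,0) -> (17,0) [heading=0, draw]
RT 60: heading 0 -> 300
REPEAT 2 [
  -- iteration 1/2 --
  PU: pen up
  FD 15: (17,0) -> (24.5,-12.99) [heading=300, move]
  LT 30: heading 300 -> 330
  REPEAT 4 [
    -- iteration 1/4 --
    FD 20: (24.5,-12.99) -> (41.821,-22.99) [heading=330, move]
    FD 12: (41.821,-22.99) -> (52.213,-28.99) [heading=330, move]
    FD 8: (52.213,-28.99) -> (59.141,-32.99) [heading=330, move]
    -- iteration 2/4 --
    FD 20: (59.141,-32.99) -> (76.462,-42.99) [heading=330, move]
    FD 12: (76.462,-42.99) -> (86.854,-48.99) [heading=330, move]
    FD 8: (86.854,-48.99) -> (93.782,-52.99) [heading=330, move]
    -- iteration 3/4 --
    FD 20: (93.782,-52.99) -> (111.103,-62.99) [heading=330, move]
    FD 12: (111.103,-62.99) -> (121.495,-68.99) [heading=330, move]
    FD 8: (121.495,-68.99) -> (128.423,-72.99) [heading=330, move]
    -- iteration 4/4 --
    FD 20: (128.423,-72.99) -> (145.744,-82.99) [heading=330, move]
    FD 12: (145.744,-82.99) -> (156.136,-88.99) [heading=330, move]
    FD 8: (156.136,-88.99) -> (163.064,-92.99) [heading=330, move]
  ]
  -- iteration 2/2 --
  PU: pen up
  FD 15: (163.064,-92.99) -> (176.054,-100.49) [heading=330, move]
  LT 30: heading 330 -> 0
  REPEAT 4 [
    -- iteration 1/4 --
    FD 20: (176.054,-100.49) -> (196.054,-100.49) [heading=0, move]
    FD 12: (196.054,-100.49) -> (208.054,-100.49) [heading=0, move]
    FD 8: (208.054,-100.49) -> (216.054,-100.49) [heading=0, move]
    -- iteration 2/4 --
    FD 20: (216.054,-100.49) -> (236.054,-100.49) [heading=0, move]
    FD 12: (236.054,-100.49) -> (248.054,-100.49) [heading=0, move]
    FD 8: (248.054,-100.49) -> (256.054,-100.49) [heading=0, move]
    -- iteration 3/4 --
    FD 20: (256.054,-100.49) -> (276.054,-100.49) [heading=0, move]
    FD 12: (276.054,-100.49) -> (288.054,-100.49) [heading=0, move]
    FD 8: (288.054,-100.49) -> (296.054,-100.49) [heading=0, move]
    -- iteration 4/4 --
    FD 20: (296.054,-100.49) -> (316.054,-100.49) [heading=0, move]
    FD 12: (316.054,-100.49) -> (328.054,-100.49) [heading=0, move]
    FD 8: (328.054,-100.49) -> (336.054,-100.49) [heading=0, move]
  ]
]
RT 120: heading 0 -> 240
FD 5: (336.054,-100.49) -> (333.554,-104.821) [heading=240, move]
FD 4: (333.554,-104.821) -> (331.554,-108.285) [heading=240, move]
Final: pos=(331.554,-108.285), heading=240, 1 segment(s) drawn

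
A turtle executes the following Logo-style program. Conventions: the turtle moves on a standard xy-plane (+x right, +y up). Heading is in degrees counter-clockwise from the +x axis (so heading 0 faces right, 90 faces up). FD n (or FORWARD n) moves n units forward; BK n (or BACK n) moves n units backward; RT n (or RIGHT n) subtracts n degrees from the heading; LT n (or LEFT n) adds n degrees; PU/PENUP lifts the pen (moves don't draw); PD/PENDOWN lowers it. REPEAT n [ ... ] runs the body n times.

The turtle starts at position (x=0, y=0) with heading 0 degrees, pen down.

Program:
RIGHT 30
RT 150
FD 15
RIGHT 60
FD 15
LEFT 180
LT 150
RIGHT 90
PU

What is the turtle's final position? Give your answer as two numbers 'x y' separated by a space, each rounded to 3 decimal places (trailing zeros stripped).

Answer: -22.5 12.99

Derivation:
Executing turtle program step by step:
Start: pos=(0,0), heading=0, pen down
RT 30: heading 0 -> 330
RT 150: heading 330 -> 180
FD 15: (0,0) -> (-15,0) [heading=180, draw]
RT 60: heading 180 -> 120
FD 15: (-15,0) -> (-22.5,12.99) [heading=120, draw]
LT 180: heading 120 -> 300
LT 150: heading 300 -> 90
RT 90: heading 90 -> 0
PU: pen up
Final: pos=(-22.5,12.99), heading=0, 2 segment(s) drawn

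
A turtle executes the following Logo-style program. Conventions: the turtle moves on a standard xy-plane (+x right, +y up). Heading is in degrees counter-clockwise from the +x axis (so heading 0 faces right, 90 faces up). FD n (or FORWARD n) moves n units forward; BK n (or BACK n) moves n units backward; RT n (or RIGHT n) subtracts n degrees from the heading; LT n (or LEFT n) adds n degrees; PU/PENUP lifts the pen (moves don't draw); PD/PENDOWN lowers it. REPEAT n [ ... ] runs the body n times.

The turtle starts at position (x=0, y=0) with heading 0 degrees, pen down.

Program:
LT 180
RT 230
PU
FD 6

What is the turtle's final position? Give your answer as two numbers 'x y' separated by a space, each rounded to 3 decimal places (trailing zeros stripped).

Executing turtle program step by step:
Start: pos=(0,0), heading=0, pen down
LT 180: heading 0 -> 180
RT 230: heading 180 -> 310
PU: pen up
FD 6: (0,0) -> (3.857,-4.596) [heading=310, move]
Final: pos=(3.857,-4.596), heading=310, 0 segment(s) drawn

Answer: 3.857 -4.596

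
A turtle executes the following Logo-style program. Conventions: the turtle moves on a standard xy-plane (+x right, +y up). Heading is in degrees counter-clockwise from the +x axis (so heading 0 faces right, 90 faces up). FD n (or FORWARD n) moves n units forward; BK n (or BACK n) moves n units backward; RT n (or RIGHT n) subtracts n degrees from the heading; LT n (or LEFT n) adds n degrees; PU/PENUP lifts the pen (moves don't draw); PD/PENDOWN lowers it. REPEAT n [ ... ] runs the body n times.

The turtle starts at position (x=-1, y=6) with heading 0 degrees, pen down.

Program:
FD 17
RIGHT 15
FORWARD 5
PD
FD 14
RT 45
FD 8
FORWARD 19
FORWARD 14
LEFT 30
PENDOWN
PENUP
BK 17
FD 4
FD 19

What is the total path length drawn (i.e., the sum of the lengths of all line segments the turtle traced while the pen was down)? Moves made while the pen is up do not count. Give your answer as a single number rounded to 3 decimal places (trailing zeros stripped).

Executing turtle program step by step:
Start: pos=(-1,6), heading=0, pen down
FD 17: (-1,6) -> (16,6) [heading=0, draw]
RT 15: heading 0 -> 345
FD 5: (16,6) -> (20.83,4.706) [heading=345, draw]
PD: pen down
FD 14: (20.83,4.706) -> (34.353,1.082) [heading=345, draw]
RT 45: heading 345 -> 300
FD 8: (34.353,1.082) -> (38.353,-5.846) [heading=300, draw]
FD 19: (38.353,-5.846) -> (47.853,-22.3) [heading=300, draw]
FD 14: (47.853,-22.3) -> (54.853,-34.425) [heading=300, draw]
LT 30: heading 300 -> 330
PD: pen down
PU: pen up
BK 17: (54.853,-34.425) -> (40.13,-25.925) [heading=330, move]
FD 4: (40.13,-25.925) -> (43.594,-27.925) [heading=330, move]
FD 19: (43.594,-27.925) -> (60.049,-37.425) [heading=330, move]
Final: pos=(60.049,-37.425), heading=330, 6 segment(s) drawn

Segment lengths:
  seg 1: (-1,6) -> (16,6), length = 17
  seg 2: (16,6) -> (20.83,4.706), length = 5
  seg 3: (20.83,4.706) -> (34.353,1.082), length = 14
  seg 4: (34.353,1.082) -> (38.353,-5.846), length = 8
  seg 5: (38.353,-5.846) -> (47.853,-22.3), length = 19
  seg 6: (47.853,-22.3) -> (54.853,-34.425), length = 14
Total = 77

Answer: 77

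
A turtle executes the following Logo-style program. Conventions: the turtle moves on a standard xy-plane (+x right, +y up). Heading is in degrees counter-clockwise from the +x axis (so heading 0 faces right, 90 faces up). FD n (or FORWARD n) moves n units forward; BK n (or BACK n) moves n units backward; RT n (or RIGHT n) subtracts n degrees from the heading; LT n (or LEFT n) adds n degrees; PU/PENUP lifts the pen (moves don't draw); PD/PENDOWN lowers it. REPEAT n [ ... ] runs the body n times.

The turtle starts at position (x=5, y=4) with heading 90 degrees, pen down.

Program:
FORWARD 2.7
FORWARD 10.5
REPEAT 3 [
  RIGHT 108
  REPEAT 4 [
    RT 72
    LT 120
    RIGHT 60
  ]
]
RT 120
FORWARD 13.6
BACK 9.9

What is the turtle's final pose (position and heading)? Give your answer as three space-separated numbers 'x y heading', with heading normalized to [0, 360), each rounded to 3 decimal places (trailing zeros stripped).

Answer: 2.25 14.724 222

Derivation:
Executing turtle program step by step:
Start: pos=(5,4), heading=90, pen down
FD 2.7: (5,4) -> (5,6.7) [heading=90, draw]
FD 10.5: (5,6.7) -> (5,17.2) [heading=90, draw]
REPEAT 3 [
  -- iteration 1/3 --
  RT 108: heading 90 -> 342
  REPEAT 4 [
    -- iteration 1/4 --
    RT 72: heading 342 -> 270
    LT 120: heading 270 -> 30
    RT 60: heading 30 -> 330
    -- iteration 2/4 --
    RT 72: heading 330 -> 258
    LT 120: heading 258 -> 18
    RT 60: heading 18 -> 318
    -- iteration 3/4 --
    RT 72: heading 318 -> 246
    LT 120: heading 246 -> 6
    RT 60: heading 6 -> 306
    -- iteration 4/4 --
    RT 72: heading 306 -> 234
    LT 120: heading 234 -> 354
    RT 60: heading 354 -> 294
  ]
  -- iteration 2/3 --
  RT 108: heading 294 -> 186
  REPEAT 4 [
    -- iteration 1/4 --
    RT 72: heading 186 -> 114
    LT 120: heading 114 -> 234
    RT 60: heading 234 -> 174
    -- iteration 2/4 --
    RT 72: heading 174 -> 102
    LT 120: heading 102 -> 222
    RT 60: heading 222 -> 162
    -- iteration 3/4 --
    RT 72: heading 162 -> 90
    LT 120: heading 90 -> 210
    RT 60: heading 210 -> 150
    -- iteration 4/4 --
    RT 72: heading 150 -> 78
    LT 120: heading 78 -> 198
    RT 60: heading 198 -> 138
  ]
  -- iteration 3/3 --
  RT 108: heading 138 -> 30
  REPEAT 4 [
    -- iteration 1/4 --
    RT 72: heading 30 -> 318
    LT 120: heading 318 -> 78
    RT 60: heading 78 -> 18
    -- iteration 2/4 --
    RT 72: heading 18 -> 306
    LT 120: heading 306 -> 66
    RT 60: heading 66 -> 6
    -- iteration 3/4 --
    RT 72: heading 6 -> 294
    LT 120: heading 294 -> 54
    RT 60: heading 54 -> 354
    -- iteration 4/4 --
    RT 72: heading 354 -> 282
    LT 120: heading 282 -> 42
    RT 60: heading 42 -> 342
  ]
]
RT 120: heading 342 -> 222
FD 13.6: (5,17.2) -> (-5.107,8.1) [heading=222, draw]
BK 9.9: (-5.107,8.1) -> (2.25,14.724) [heading=222, draw]
Final: pos=(2.25,14.724), heading=222, 4 segment(s) drawn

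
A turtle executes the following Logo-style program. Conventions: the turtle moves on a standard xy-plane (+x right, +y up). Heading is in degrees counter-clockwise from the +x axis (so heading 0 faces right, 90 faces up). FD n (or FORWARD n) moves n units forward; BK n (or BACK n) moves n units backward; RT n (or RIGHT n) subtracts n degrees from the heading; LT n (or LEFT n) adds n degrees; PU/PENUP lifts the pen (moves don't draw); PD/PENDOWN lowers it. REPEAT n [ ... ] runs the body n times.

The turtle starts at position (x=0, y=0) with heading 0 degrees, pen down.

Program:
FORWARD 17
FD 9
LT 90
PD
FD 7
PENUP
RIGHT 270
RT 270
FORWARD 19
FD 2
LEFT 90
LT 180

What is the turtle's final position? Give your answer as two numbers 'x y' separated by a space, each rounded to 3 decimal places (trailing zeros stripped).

Answer: 26 -14

Derivation:
Executing turtle program step by step:
Start: pos=(0,0), heading=0, pen down
FD 17: (0,0) -> (17,0) [heading=0, draw]
FD 9: (17,0) -> (26,0) [heading=0, draw]
LT 90: heading 0 -> 90
PD: pen down
FD 7: (26,0) -> (26,7) [heading=90, draw]
PU: pen up
RT 270: heading 90 -> 180
RT 270: heading 180 -> 270
FD 19: (26,7) -> (26,-12) [heading=270, move]
FD 2: (26,-12) -> (26,-14) [heading=270, move]
LT 90: heading 270 -> 0
LT 180: heading 0 -> 180
Final: pos=(26,-14), heading=180, 3 segment(s) drawn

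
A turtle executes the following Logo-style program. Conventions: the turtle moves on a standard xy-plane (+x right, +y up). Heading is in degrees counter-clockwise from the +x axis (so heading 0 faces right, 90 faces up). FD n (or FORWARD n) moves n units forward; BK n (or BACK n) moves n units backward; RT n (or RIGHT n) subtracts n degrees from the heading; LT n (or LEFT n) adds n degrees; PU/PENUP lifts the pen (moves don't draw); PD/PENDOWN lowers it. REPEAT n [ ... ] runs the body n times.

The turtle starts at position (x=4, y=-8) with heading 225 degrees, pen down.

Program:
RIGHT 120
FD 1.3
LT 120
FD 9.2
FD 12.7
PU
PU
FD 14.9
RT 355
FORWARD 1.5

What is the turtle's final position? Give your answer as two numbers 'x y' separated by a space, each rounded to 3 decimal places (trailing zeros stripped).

Answer: -23.322 -33.915

Derivation:
Executing turtle program step by step:
Start: pos=(4,-8), heading=225, pen down
RT 120: heading 225 -> 105
FD 1.3: (4,-8) -> (3.664,-6.744) [heading=105, draw]
LT 120: heading 105 -> 225
FD 9.2: (3.664,-6.744) -> (-2.842,-13.25) [heading=225, draw]
FD 12.7: (-2.842,-13.25) -> (-11.822,-22.23) [heading=225, draw]
PU: pen up
PU: pen up
FD 14.9: (-11.822,-22.23) -> (-22.358,-32.766) [heading=225, move]
RT 355: heading 225 -> 230
FD 1.5: (-22.358,-32.766) -> (-23.322,-33.915) [heading=230, move]
Final: pos=(-23.322,-33.915), heading=230, 3 segment(s) drawn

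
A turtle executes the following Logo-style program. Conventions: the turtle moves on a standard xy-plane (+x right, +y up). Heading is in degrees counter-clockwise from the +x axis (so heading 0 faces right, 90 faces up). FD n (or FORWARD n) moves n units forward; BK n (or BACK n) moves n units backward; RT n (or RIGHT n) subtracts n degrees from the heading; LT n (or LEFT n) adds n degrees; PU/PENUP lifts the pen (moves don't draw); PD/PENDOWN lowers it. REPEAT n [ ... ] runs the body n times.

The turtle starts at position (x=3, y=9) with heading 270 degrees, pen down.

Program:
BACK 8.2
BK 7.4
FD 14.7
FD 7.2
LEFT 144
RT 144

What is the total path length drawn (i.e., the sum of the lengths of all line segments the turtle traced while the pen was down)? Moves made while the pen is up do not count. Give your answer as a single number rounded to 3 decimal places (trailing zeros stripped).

Executing turtle program step by step:
Start: pos=(3,9), heading=270, pen down
BK 8.2: (3,9) -> (3,17.2) [heading=270, draw]
BK 7.4: (3,17.2) -> (3,24.6) [heading=270, draw]
FD 14.7: (3,24.6) -> (3,9.9) [heading=270, draw]
FD 7.2: (3,9.9) -> (3,2.7) [heading=270, draw]
LT 144: heading 270 -> 54
RT 144: heading 54 -> 270
Final: pos=(3,2.7), heading=270, 4 segment(s) drawn

Segment lengths:
  seg 1: (3,9) -> (3,17.2), length = 8.2
  seg 2: (3,17.2) -> (3,24.6), length = 7.4
  seg 3: (3,24.6) -> (3,9.9), length = 14.7
  seg 4: (3,9.9) -> (3,2.7), length = 7.2
Total = 37.5

Answer: 37.5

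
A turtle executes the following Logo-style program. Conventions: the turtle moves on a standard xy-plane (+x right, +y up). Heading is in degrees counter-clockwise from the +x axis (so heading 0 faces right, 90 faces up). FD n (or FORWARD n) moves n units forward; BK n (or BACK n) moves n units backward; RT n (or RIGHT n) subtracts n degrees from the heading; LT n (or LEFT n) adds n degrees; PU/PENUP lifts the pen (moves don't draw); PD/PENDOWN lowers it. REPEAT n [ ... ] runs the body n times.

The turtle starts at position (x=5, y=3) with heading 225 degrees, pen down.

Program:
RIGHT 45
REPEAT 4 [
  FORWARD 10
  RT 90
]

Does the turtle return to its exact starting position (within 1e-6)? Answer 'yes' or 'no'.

Executing turtle program step by step:
Start: pos=(5,3), heading=225, pen down
RT 45: heading 225 -> 180
REPEAT 4 [
  -- iteration 1/4 --
  FD 10: (5,3) -> (-5,3) [heading=180, draw]
  RT 90: heading 180 -> 90
  -- iteration 2/4 --
  FD 10: (-5,3) -> (-5,13) [heading=90, draw]
  RT 90: heading 90 -> 0
  -- iteration 3/4 --
  FD 10: (-5,13) -> (5,13) [heading=0, draw]
  RT 90: heading 0 -> 270
  -- iteration 4/4 --
  FD 10: (5,13) -> (5,3) [heading=270, draw]
  RT 90: heading 270 -> 180
]
Final: pos=(5,3), heading=180, 4 segment(s) drawn

Start position: (5, 3)
Final position: (5, 3)
Distance = 0; < 1e-6 -> CLOSED

Answer: yes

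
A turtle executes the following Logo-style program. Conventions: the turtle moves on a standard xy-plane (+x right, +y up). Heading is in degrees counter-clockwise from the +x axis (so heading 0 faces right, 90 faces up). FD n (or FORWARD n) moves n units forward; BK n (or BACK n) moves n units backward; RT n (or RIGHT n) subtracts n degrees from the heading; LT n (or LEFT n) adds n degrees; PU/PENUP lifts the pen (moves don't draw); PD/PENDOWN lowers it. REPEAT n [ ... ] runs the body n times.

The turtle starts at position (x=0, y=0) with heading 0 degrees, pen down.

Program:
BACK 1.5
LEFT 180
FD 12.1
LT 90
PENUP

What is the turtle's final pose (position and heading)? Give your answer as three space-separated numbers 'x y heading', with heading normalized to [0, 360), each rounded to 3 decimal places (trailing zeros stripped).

Executing turtle program step by step:
Start: pos=(0,0), heading=0, pen down
BK 1.5: (0,0) -> (-1.5,0) [heading=0, draw]
LT 180: heading 0 -> 180
FD 12.1: (-1.5,0) -> (-13.6,0) [heading=180, draw]
LT 90: heading 180 -> 270
PU: pen up
Final: pos=(-13.6,0), heading=270, 2 segment(s) drawn

Answer: -13.6 0 270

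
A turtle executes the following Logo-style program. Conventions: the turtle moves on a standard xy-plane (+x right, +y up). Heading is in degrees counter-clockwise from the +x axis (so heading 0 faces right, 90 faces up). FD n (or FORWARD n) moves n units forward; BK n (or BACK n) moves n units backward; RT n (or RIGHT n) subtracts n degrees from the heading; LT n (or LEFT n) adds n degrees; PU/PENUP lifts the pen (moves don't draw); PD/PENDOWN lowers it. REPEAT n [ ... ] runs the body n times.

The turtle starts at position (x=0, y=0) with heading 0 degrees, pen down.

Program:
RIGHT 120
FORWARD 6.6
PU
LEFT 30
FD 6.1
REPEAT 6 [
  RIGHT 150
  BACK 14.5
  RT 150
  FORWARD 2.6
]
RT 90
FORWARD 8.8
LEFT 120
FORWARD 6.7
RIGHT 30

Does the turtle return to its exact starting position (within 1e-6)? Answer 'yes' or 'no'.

Executing turtle program step by step:
Start: pos=(0,0), heading=0, pen down
RT 120: heading 0 -> 240
FD 6.6: (0,0) -> (-3.3,-5.716) [heading=240, draw]
PU: pen up
LT 30: heading 240 -> 270
FD 6.1: (-3.3,-5.716) -> (-3.3,-11.816) [heading=270, move]
REPEAT 6 [
  -- iteration 1/6 --
  RT 150: heading 270 -> 120
  BK 14.5: (-3.3,-11.816) -> (3.95,-24.373) [heading=120, move]
  RT 150: heading 120 -> 330
  FD 2.6: (3.95,-24.373) -> (6.202,-25.673) [heading=330, move]
  -- iteration 2/6 --
  RT 150: heading 330 -> 180
  BK 14.5: (6.202,-25.673) -> (20.702,-25.673) [heading=180, move]
  RT 150: heading 180 -> 30
  FD 2.6: (20.702,-25.673) -> (22.953,-24.373) [heading=30, move]
  -- iteration 3/6 --
  RT 150: heading 30 -> 240
  BK 14.5: (22.953,-24.373) -> (30.203,-11.816) [heading=240, move]
  RT 150: heading 240 -> 90
  FD 2.6: (30.203,-11.816) -> (30.203,-9.216) [heading=90, move]
  -- iteration 4/6 --
  RT 150: heading 90 -> 300
  BK 14.5: (30.203,-9.216) -> (22.953,3.342) [heading=300, move]
  RT 150: heading 300 -> 150
  FD 2.6: (22.953,3.342) -> (20.702,4.642) [heading=150, move]
  -- iteration 5/6 --
  RT 150: heading 150 -> 0
  BK 14.5: (20.702,4.642) -> (6.202,4.642) [heading=0, move]
  RT 150: heading 0 -> 210
  FD 2.6: (6.202,4.642) -> (3.95,3.342) [heading=210, move]
  -- iteration 6/6 --
  RT 150: heading 210 -> 60
  BK 14.5: (3.95,3.342) -> (-3.3,-9.216) [heading=60, move]
  RT 150: heading 60 -> 270
  FD 2.6: (-3.3,-9.216) -> (-3.3,-11.816) [heading=270, move]
]
RT 90: heading 270 -> 180
FD 8.8: (-3.3,-11.816) -> (-12.1,-11.816) [heading=180, move]
LT 120: heading 180 -> 300
FD 6.7: (-12.1,-11.816) -> (-8.75,-17.618) [heading=300, move]
RT 30: heading 300 -> 270
Final: pos=(-8.75,-17.618), heading=270, 1 segment(s) drawn

Start position: (0, 0)
Final position: (-8.75, -17.618)
Distance = 19.671; >= 1e-6 -> NOT closed

Answer: no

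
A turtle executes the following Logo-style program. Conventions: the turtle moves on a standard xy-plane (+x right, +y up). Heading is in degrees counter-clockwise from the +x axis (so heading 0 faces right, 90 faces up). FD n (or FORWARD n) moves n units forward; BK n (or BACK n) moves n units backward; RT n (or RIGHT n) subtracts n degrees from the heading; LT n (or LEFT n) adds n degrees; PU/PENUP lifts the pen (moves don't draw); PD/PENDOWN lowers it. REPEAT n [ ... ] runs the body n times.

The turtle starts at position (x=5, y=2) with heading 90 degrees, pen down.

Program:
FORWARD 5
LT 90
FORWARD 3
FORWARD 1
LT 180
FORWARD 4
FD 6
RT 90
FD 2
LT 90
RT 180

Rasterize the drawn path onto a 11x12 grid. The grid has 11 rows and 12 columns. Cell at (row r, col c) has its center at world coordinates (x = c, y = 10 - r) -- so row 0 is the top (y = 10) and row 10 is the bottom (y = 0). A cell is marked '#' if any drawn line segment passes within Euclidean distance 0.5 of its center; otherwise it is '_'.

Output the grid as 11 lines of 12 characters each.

Answer: ____________
____________
____________
_###########
_____#_____#
_____#_____#
_____#______
_____#______
_____#______
____________
____________

Derivation:
Segment 0: (5,2) -> (5,7)
Segment 1: (5,7) -> (2,7)
Segment 2: (2,7) -> (1,7)
Segment 3: (1,7) -> (5,7)
Segment 4: (5,7) -> (11,7)
Segment 5: (11,7) -> (11,5)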